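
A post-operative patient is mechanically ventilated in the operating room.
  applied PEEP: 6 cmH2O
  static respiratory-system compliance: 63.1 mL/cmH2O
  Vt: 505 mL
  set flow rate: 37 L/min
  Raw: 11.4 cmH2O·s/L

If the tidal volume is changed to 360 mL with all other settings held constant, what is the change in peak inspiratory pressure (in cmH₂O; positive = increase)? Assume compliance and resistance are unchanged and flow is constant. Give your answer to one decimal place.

PIP = Vt/C + R·V̇ + PEEP (constant-flow equation of motion).
Only the elastic term changes: ΔPIP = ΔVt / C = (360 − 505) / 63.1 = -2.298 cmH2O.

-2.3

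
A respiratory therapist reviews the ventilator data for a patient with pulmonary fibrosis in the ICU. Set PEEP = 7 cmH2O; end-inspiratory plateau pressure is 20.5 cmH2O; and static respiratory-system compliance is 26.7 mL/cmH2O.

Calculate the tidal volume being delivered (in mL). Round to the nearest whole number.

Vt = Cstat × (Pplat − PEEP) = 26.7 × (20.5 − 7) = 26.7 × 13.5 = 360.45 mL.

360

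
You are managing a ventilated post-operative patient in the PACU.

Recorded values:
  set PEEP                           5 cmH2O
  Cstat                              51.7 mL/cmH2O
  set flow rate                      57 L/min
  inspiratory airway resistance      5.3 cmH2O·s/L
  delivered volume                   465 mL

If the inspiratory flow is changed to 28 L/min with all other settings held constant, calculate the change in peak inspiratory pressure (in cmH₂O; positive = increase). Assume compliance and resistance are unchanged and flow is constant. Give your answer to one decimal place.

-2.6

Flow: 57 L/min ÷ 60 = 0.95 L/s.
New flow: 28 L/min ÷ 60 = 0.4667 L/s.
PIP = Vt/C + R·V̇ + PEEP (constant-flow equation of motion).
Only the resistive term changes: ΔPIP = R × ΔV̇ = 5.3 × (0.4667 − 0.95) = 5.3 × -0.4833 = -2.561 cmH2O.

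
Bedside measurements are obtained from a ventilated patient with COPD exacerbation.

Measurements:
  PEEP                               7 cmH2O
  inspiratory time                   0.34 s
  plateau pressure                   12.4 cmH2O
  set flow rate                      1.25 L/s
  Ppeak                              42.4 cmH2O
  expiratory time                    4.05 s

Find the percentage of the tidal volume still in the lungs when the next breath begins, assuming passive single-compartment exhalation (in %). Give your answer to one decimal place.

11.7

Vt = flow × Ti = 1.25 L/s × 0.34 s × 1000 mL/L = 425.0 mL.
R = (PIP − Pplat)/V̇ = (42.4 − 12.4) / 1.25 = 30.0/1.25 = 24.0 cmH2O·s/L.
C = Vt/(Pplat − PEEP) = 425.0 / (12.4 − 7) = 425.0/5.4 = 78.704 mL/cmH2O.
τ = R × C = 24.0 × 0.0787 L/cmH2O = 1.889 s.
Fraction remaining at end-expiration = e^(−Te/τ) = e^(−4.05/1.889) = 0.1172 → 11.72%.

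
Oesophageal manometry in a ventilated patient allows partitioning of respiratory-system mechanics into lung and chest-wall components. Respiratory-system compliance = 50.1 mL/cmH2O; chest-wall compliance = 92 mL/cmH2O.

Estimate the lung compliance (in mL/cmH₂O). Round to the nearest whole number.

1/CL = 1/Crs − 1/Ccw.
1/CL = 1/50.1 − 1/92 = 0.009091.
CL = 110.0 mL/cmH2O.

110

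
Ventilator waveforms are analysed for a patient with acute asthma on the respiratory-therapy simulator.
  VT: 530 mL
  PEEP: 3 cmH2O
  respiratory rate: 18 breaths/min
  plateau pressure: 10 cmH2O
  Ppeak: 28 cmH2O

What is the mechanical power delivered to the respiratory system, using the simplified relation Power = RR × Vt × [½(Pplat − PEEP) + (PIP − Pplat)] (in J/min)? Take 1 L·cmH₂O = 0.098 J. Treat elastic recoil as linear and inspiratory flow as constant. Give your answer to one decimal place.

20.1

Per-breath work = Vt × [½(Pplat−PEEP) + (PIP−Pplat)] = 0.530 × [0.5×7.0 + 18.0] = 0.530 × 21.5 = 11.395 L·cmH2O.
Power = 18 × 11.395 = 205.11 L·cmH2O/min.
× 0.098 J/(L·cmH2O) → 20.101 J/min.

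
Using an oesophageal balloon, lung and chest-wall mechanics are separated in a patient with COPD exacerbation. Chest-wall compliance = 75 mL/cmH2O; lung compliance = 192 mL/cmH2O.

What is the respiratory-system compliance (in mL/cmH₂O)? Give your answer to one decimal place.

Lung and chest wall are elastances in series: 1/Crs = 1/CL + 1/Ccw.
1/Crs = 1/192 + 1/75 = 0.01854.
Crs = 53.937 mL/cmH2O.

53.9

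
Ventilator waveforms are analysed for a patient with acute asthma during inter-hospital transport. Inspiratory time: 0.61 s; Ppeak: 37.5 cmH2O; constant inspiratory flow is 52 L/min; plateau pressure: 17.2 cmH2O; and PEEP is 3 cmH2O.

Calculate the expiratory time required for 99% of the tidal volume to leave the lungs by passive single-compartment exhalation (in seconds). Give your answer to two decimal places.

4.02

Flow: 52 L/min ÷ 60 = 0.8667 L/s.
Vt = flow × Ti = 0.8667 L/s × 0.61 s × 1000 mL/L = 528.69 mL.
R = (PIP − Pplat)/V̇ = (37.5 − 17.2) / 0.8667 = 20.3/0.8667 = 23.422 cmH2O·s/L.
C = Vt/(Pplat − PEEP) = 528.69 / (17.2 − 3) = 528.69/14.2 = 37.232 mL/cmH2O.
τ = R × C = 23.422 × 0.03723 L/cmH2O = 0.872 s.
t = −τ·ln(1 − 0.99) = −0.872·ln(0.01) = 4.016 s.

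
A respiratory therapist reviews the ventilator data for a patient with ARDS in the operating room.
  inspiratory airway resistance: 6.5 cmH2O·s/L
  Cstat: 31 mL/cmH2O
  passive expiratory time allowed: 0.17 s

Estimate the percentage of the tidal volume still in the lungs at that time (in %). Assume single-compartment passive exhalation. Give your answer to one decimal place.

43.0

τ = R × C = 6.5 × 31 mL/cmH2O = 6.5 × 0.031 L/cmH2O = 0.2015 s.
Passive exhalation: V(t)/V₀ = e^(−t/τ) = e^(−0.17/0.2015) = 0.4301.
Fraction remaining = 0.4301 → 43.01%.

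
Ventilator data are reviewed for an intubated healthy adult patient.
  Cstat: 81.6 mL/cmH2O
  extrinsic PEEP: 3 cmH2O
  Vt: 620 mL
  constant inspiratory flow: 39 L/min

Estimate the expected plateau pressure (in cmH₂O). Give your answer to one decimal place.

10.6

Pplat = PEEP + Vt / Cstat = 3 + 620 / 81.6 = 3 + 7.598 = 10.598 cmH2O.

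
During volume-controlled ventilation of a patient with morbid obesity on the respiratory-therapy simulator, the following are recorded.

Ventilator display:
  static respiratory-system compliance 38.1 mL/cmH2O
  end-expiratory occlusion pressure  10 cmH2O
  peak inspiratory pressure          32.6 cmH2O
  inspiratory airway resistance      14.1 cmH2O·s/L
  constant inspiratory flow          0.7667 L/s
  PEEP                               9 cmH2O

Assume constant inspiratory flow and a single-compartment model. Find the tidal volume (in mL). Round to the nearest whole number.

Total PEEP = 10 cmH2O (set 9 + intrinsic 1); this is the baseline alveolar pressure.
Equation of motion (constant flow): PIP = Vt/C + R·V̇ + PEEP.
Vt/C = PIP − R·V̇ − PEEP = 32.6 − 10.81 − 10 = 11.79 cmH2O.
Vt = C × 11.79 = 38.1 × 11.79 = 449.2 mL.

449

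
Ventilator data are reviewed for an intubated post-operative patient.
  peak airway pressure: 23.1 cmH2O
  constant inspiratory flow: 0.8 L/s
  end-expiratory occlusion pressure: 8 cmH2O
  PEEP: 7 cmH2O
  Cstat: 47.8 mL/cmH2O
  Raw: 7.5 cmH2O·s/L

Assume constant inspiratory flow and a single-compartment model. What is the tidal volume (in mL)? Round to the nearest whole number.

Total PEEP = 8 cmH2O (set 7 + intrinsic 1); this is the baseline alveolar pressure.
Equation of motion (constant flow): PIP = Vt/C + R·V̇ + PEEP.
Vt/C = PIP − R·V̇ − PEEP = 23.1 − 6.0 − 8 = 9.1 cmH2O.
Vt = C × 9.1 = 47.8 × 9.1 = 434.98 mL.

435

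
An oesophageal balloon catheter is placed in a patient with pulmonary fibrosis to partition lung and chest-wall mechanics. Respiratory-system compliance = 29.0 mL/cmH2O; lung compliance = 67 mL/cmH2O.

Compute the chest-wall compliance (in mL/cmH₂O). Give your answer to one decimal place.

51.1

1/Ccw = 1/Crs − 1/CL.
1/Ccw = 1/29.0 − 1/67 = 0.01956.
Ccw = 51.125 mL/cmH2O.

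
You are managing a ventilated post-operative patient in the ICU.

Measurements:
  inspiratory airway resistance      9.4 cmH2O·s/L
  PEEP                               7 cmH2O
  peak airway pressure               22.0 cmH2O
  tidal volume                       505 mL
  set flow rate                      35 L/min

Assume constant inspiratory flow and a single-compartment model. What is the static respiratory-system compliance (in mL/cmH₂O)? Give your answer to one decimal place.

Flow: 35 L/min ÷ 60 = 0.5833 L/s.
Equation of motion (constant flow): PIP = Vt/C + R·V̇ + PEEP.
Vt/C = PIP − R·V̇ − PEEP = 22.0 − 9.4×0.5833 − 7 = 22.0 − 5.483 − 7 = 9.517 cmH2O.
C = Vt / 9.517 = 505 / 9.517 = 53.063 mL/cmH2O.

53.1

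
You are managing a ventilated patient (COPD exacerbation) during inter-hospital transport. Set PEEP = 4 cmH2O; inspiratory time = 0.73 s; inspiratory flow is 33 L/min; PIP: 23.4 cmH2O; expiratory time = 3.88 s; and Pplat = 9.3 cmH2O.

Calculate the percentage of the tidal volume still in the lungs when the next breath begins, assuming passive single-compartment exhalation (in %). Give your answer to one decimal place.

13.6

Flow: 33 L/min ÷ 60 = 0.55 L/s.
Vt = flow × Ti = 0.55 L/s × 0.73 s × 1000 mL/L = 401.5 mL.
R = (PIP − Pplat)/V̇ = (23.4 − 9.3) / 0.55 = 14.1/0.55 = 25.636 cmH2O·s/L.
C = Vt/(Pplat − PEEP) = 401.5 / (9.3 − 4) = 401.5/5.3 = 75.755 mL/cmH2O.
τ = R × C = 25.636 × 0.07576 L/cmH2O = 1.942 s.
Fraction remaining at end-expiration = e^(−Te/τ) = e^(−3.88/1.942) = 0.1356 → 13.56%.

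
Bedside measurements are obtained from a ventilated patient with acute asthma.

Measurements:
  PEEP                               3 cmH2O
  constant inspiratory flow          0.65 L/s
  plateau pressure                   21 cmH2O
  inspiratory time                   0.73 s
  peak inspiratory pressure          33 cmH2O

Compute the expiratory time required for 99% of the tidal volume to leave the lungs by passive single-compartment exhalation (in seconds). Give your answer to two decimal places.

Vt = flow × Ti = 0.65 L/s × 0.73 s × 1000 mL/L = 474.5 mL.
R = (PIP − Pplat)/V̇ = (33 − 21) / 0.65 = 12.0/0.65 = 18.462 cmH2O·s/L.
C = Vt/(Pplat − PEEP) = 474.5 / (21 − 3) = 474.5/18.0 = 26.361 mL/cmH2O.
τ = R × C = 18.462 × 0.02636 L/cmH2O = 0.4867 s.
t = −τ·ln(1 − 0.99) = −0.4867·ln(0.01) = 2.241 s.

2.24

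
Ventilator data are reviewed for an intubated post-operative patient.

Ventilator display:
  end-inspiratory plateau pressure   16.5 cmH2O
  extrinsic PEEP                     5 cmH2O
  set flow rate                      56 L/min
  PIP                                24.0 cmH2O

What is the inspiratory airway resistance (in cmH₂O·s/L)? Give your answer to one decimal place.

Flow: 56 L/min ÷ 60 = 0.9333 L/s.
Raw = (PIP − Pplat) / flow = (24.0 − 16.5) / 0.9333 = 7.5 / 0.9333 = 8.036 cmH2O·s/L.

8.0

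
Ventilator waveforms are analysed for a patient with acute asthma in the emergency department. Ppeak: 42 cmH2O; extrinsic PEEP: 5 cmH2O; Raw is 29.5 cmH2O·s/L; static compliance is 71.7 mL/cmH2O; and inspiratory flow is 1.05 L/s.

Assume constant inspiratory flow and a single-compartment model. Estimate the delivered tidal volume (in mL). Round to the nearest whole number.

Equation of motion (constant flow): PIP = Vt/C + R·V̇ + PEEP.
Vt/C = PIP − R·V̇ − PEEP = 42 − 30.975 − 5 = 6.025 cmH2O.
Vt = C × 6.025 = 71.7 × 6.025 = 431.99 mL.

432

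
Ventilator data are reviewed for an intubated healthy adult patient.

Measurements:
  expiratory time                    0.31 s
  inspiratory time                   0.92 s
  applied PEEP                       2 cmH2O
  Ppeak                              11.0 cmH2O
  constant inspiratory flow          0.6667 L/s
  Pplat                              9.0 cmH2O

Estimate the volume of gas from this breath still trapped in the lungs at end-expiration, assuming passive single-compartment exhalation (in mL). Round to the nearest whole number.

189

Vt = flow × Ti = 0.6667 L/s × 0.92 s × 1000 mL/L = 613.36 mL.
R = (PIP − Pplat)/V̇ = (11.0 − 9.0) / 0.6667 = 2.0/0.6667 = 3.0 cmH2O·s/L.
C = Vt/(Pplat − PEEP) = 613.36 / (9.0 − 2) = 613.36/7.0 = 87.623 mL/cmH2O.
τ = R × C = 3.0 × 0.08762 L/cmH2O = 0.2629 s.
Fraction remaining = e^(−Te/τ) = e^(−0.31/0.2629) = 0.3075.
Trapped volume = 613.36 × 0.3075 = 188.61 mL.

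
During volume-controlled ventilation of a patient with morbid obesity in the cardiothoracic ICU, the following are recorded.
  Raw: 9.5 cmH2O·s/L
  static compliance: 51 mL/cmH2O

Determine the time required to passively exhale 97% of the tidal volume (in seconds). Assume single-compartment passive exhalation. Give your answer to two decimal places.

τ = R × C = 9.5 × 51 mL/cmH2O = 9.5 × 0.051 L/cmH2O = 0.4845 s.
Exhaled fraction f = 1 − e^(−t/τ) → t = −τ·ln(1 − f) = −0.4845·ln(0.03) = 1.699 s.

1.70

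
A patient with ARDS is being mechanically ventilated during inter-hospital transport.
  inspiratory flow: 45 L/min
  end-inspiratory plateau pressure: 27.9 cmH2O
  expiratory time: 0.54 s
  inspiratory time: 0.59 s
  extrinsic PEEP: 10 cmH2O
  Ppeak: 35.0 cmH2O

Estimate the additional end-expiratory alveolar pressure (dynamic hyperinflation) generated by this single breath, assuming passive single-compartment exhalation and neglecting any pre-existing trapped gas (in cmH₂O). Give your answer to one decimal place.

Flow: 45 L/min ÷ 60 = 0.75 L/s.
Vt = flow × Ti = 0.75 L/s × 0.59 s × 1000 mL/L = 442.5 mL.
R = (PIP − Pplat)/V̇ = (35.0 − 27.9) / 0.75 = 7.1/0.75 = 9.467 cmH2O·s/L.
C = Vt/(Pplat − PEEP) = 442.5 / (27.9 − 10) = 442.5/17.9 = 24.721 mL/cmH2O.
τ = R × C = 9.467 × 0.02472 L/cmH2O = 0.234 s.
Fraction remaining = e^(−Te/τ) = e^(−0.54/0.234) = 0.09949; trapped volume = 442.5 × 0.09949 = 44.024 mL.
Additional alveolar pressure from trapping ≈ V_trapped / C = 44.024 / 24.721 = 1.781 cmH2O.

1.8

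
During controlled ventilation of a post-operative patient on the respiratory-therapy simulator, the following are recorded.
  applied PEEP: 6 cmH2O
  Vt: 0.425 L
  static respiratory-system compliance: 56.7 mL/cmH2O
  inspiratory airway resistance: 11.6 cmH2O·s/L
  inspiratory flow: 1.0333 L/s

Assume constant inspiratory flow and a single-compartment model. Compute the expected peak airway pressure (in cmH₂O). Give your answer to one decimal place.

Equation of motion (constant flow): PIP = Vt/C + R·V̇ + PEEP.
PIP = 425/56.7 + 11.6×1.0333 + 6 = 7.496 + 11.986 + 6 = 25.482 cmH2O.

25.5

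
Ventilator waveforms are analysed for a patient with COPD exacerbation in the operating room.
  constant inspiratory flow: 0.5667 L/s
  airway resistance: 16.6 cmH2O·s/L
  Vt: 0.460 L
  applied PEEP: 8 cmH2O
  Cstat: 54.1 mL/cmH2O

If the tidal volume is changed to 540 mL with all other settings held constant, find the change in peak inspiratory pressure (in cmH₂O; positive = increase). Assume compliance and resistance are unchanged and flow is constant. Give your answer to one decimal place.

PIP = Vt/C + R·V̇ + PEEP (constant-flow equation of motion).
Only the elastic term changes: ΔPIP = ΔVt / C = (540 − 460) / 54.1 = 1.479 cmH2O.

1.5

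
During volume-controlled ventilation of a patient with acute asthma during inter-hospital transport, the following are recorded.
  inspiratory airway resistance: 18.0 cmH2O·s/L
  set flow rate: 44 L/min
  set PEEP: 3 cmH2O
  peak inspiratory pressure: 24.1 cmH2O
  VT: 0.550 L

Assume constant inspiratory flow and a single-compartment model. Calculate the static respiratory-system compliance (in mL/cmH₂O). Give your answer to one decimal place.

69.6

Flow: 44 L/min ÷ 60 = 0.7333 L/s.
Equation of motion (constant flow): PIP = Vt/C + R·V̇ + PEEP.
Vt/C = PIP − R·V̇ − PEEP = 24.1 − 18.0×0.7333 − 3 = 24.1 − 13.199 − 3 = 7.901 cmH2O.
C = Vt / 7.901 = 550 / 7.901 = 69.611 mL/cmH2O.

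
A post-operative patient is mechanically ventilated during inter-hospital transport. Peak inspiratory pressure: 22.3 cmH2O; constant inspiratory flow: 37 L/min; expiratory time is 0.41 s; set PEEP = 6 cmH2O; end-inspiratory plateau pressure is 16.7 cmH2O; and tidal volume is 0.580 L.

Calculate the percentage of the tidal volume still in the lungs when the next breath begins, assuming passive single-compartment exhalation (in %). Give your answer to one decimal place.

43.5

Flow: 37 L/min ÷ 60 = 0.6167 L/s.
R = (PIP − Pplat)/V̇ = (22.3 − 16.7) / 0.6167 = 5.6/0.6167 = 9.081 cmH2O·s/L.
C = Vt/(Pplat − PEEP) = 580.0 / (16.7 − 6) = 580.0/10.7 = 54.206 mL/cmH2O.
τ = R × C = 9.081 × 0.05421 L/cmH2O = 0.4923 s.
Fraction remaining at end-expiration = e^(−Te/τ) = e^(−0.41/0.4923) = 0.4348 → 43.48%.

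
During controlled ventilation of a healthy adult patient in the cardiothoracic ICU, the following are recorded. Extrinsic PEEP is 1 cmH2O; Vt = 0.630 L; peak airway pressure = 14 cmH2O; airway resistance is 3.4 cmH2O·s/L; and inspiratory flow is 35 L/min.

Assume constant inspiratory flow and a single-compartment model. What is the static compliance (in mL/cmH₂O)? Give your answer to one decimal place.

57.2

Flow: 35 L/min ÷ 60 = 0.5833 L/s.
Equation of motion (constant flow): PIP = Vt/C + R·V̇ + PEEP.
Vt/C = PIP − R·V̇ − PEEP = 14 − 3.4×0.5833 − 1 = 14 − 1.983 − 1 = 11.017 cmH2O.
C = Vt / 11.017 = 630 / 11.017 = 57.184 mL/cmH2O.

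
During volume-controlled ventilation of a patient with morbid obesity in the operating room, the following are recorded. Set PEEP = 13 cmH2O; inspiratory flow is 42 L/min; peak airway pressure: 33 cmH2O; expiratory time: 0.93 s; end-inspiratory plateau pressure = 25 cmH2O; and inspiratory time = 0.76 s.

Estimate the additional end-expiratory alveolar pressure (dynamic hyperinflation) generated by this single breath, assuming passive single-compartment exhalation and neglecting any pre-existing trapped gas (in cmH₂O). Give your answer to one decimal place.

Flow: 42 L/min ÷ 60 = 0.7 L/s.
Vt = flow × Ti = 0.7 L/s × 0.76 s × 1000 mL/L = 532.0 mL.
R = (PIP − Pplat)/V̇ = (33 − 25) / 0.7 = 8.0/0.7 = 11.429 cmH2O·s/L.
C = Vt/(Pplat − PEEP) = 532.0 / (25 − 13) = 532.0/12.0 = 44.333 mL/cmH2O.
τ = R × C = 11.429 × 0.04433 L/cmH2O = 0.5066 s.
Fraction remaining = e^(−Te/τ) = e^(−0.93/0.5066) = 0.1595; trapped volume = 532.0 × 0.1595 = 84.854 mL.
Additional alveolar pressure from trapping ≈ V_trapped / C = 84.854 / 44.333 = 1.914 cmH2O.

1.9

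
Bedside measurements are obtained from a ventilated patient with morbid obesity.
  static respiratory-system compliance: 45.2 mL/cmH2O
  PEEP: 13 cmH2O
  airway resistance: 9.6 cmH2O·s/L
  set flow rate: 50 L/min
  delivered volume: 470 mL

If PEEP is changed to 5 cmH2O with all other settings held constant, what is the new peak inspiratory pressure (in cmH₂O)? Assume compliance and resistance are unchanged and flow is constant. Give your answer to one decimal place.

Flow: 50 L/min ÷ 60 = 0.8333 L/s.
PIP = Vt/C + R·V̇ + PEEP (constant-flow equation of motion).
Only the baseline term changes: ΔPIP = ΔPEEP = 5 − 13 = -8.0 cmH2O.
Original PIP = 470/45.2 + 9.6×0.8333 + 13 = 31.398 cmH2O; new PIP = 31.398 + (-8.0) = 23.398 cmH2O.

23.4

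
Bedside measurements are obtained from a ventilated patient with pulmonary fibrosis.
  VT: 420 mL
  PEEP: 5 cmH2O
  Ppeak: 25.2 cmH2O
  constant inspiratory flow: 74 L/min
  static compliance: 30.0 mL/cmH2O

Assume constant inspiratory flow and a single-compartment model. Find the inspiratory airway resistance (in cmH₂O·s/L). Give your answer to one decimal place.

Flow: 74 L/min ÷ 60 = 1.2333 L/s.
Equation of motion (constant flow): PIP = Vt/C + R·V̇ + PEEP.
R·V̇ = PIP − Vt/C − PEEP = 25.2 − 420/30.0 − 5 = 25.2 − 14.0 − 5 = 6.2 cmH2O.
R = 6.2 / 1.2333 = 5.027 cmH2O·s/L.

5.0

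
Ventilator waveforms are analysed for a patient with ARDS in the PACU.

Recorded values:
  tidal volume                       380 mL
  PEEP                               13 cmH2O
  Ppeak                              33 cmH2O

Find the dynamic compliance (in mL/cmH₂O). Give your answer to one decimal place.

19.0

Dynamic compliance = Vt / (PIP − PEEP) = 380 / (33 − 13) = 380 / 20.0 = 19.0 mL/cmH2O.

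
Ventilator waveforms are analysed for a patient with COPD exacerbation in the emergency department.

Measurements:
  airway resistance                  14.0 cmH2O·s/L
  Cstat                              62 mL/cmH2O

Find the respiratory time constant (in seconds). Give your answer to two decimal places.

τ = R × C = 14.0 × 62 mL/cmH2O = 14.0 × 0.062 L/cmH2O = 0.868 s.

0.87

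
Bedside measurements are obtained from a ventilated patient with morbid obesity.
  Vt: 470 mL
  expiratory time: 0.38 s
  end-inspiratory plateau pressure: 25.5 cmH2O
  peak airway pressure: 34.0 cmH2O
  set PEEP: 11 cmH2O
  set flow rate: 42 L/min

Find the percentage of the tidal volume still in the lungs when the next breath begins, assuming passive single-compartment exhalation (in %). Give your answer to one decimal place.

Flow: 42 L/min ÷ 60 = 0.7 L/s.
R = (PIP − Pplat)/V̇ = (34.0 − 25.5) / 0.7 = 8.5/0.7 = 12.143 cmH2O·s/L.
C = Vt/(Pplat − PEEP) = 470.0 / (25.5 − 11) = 470.0/14.5 = 32.414 mL/cmH2O.
τ = R × C = 12.143 × 0.03241 L/cmH2O = 0.3936 s.
Fraction remaining at end-expiration = e^(−Te/τ) = e^(−0.38/0.3936) = 0.3808 → 38.08%.

38.1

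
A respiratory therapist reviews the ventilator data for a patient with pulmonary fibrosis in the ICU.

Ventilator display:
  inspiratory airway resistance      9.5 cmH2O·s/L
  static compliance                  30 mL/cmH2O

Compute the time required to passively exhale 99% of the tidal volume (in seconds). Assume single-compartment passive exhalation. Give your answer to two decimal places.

1.31

τ = R × C = 9.5 × 30 mL/cmH2O = 9.5 × 0.030 L/cmH2O = 0.285 s.
Exhaled fraction f = 1 − e^(−t/τ) → t = −τ·ln(1 − f) = −0.285·ln(0.01) = 1.312 s.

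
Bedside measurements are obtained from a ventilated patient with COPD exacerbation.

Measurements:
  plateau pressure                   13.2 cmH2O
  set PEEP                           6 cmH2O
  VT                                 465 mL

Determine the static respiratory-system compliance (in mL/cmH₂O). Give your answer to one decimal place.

Cstat = Vt / (Pplat − PEEP) = 465 / (13.2 − 6) = 465 / 7.2 = 64.583 mL/cmH2O.

64.6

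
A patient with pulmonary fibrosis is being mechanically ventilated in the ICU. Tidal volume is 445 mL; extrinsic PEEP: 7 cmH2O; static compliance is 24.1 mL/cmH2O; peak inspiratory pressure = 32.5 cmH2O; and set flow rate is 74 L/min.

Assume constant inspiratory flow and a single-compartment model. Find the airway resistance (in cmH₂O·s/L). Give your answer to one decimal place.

5.7

Flow: 74 L/min ÷ 60 = 1.2333 L/s.
Equation of motion (constant flow): PIP = Vt/C + R·V̇ + PEEP.
R·V̇ = PIP − Vt/C − PEEP = 32.5 − 445/24.1 − 7 = 32.5 − 18.465 − 7 = 7.035 cmH2O.
R = 7.035 / 1.2333 = 5.704 cmH2O·s/L.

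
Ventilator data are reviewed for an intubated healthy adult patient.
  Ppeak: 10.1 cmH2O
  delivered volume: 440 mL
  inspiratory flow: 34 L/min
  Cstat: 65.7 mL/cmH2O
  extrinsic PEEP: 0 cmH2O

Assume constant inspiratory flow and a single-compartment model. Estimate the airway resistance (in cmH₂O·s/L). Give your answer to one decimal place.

Flow: 34 L/min ÷ 60 = 0.5667 L/s.
Equation of motion (constant flow): PIP = Vt/C + R·V̇ + PEEP.
R·V̇ = PIP − Vt/C − PEEP = 10.1 − 440/65.7 − 0 = 10.1 − 6.697 − 0 = 3.403 cmH2O.
R = 3.403 / 0.5667 = 6.005 cmH2O·s/L.

6.0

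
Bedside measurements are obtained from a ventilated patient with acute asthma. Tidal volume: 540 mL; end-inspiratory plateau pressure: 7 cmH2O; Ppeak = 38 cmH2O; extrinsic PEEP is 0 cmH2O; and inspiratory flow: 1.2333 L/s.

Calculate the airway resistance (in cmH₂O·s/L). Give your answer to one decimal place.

Raw = (PIP − Pplat) / flow = (38 − 7) / 1.2333 = 31.0 / 1.2333 = 25.136 cmH2O·s/L.

25.1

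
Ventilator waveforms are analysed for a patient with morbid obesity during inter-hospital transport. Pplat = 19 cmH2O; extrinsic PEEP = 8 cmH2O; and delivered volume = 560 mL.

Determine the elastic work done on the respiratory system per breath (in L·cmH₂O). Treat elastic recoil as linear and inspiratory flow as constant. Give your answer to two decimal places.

3.08

Elastic work ≈ ½ × (Pplat − PEEP) × Vt = 0.5 × (19 − 8) × 0.560 L = 0.5 × 11.0 × 0.560 = 3.08 L·cmH2O.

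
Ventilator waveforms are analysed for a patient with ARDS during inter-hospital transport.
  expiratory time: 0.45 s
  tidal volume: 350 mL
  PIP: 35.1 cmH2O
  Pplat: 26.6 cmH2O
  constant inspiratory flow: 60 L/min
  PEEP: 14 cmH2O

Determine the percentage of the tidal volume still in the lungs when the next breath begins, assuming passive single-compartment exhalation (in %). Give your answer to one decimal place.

14.9

Flow: 60 L/min ÷ 60 = 1 L/s.
R = (PIP − Pplat)/V̇ = (35.1 − 26.6) / 1 = 8.5/1 = 8.5 cmH2O·s/L.
C = Vt/(Pplat − PEEP) = 350.0 / (26.6 − 14) = 350.0/12.6 = 27.778 mL/cmH2O.
τ = R × C = 8.5 × 0.02778 L/cmH2O = 0.2361 s.
Fraction remaining at end-expiration = e^(−Te/τ) = e^(−0.45/0.2361) = 0.1487 → 14.87%.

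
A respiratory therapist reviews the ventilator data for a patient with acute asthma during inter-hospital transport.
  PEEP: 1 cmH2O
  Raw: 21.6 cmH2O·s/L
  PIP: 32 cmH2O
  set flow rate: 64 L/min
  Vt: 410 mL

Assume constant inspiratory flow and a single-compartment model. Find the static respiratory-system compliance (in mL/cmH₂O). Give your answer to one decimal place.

Flow: 64 L/min ÷ 60 = 1.0667 L/s.
Equation of motion (constant flow): PIP = Vt/C + R·V̇ + PEEP.
Vt/C = PIP − R·V̇ − PEEP = 32 − 21.6×1.0667 − 1 = 32 − 23.041 − 1 = 7.959 cmH2O.
C = Vt / 7.959 = 410 / 7.959 = 51.514 mL/cmH2O.

51.5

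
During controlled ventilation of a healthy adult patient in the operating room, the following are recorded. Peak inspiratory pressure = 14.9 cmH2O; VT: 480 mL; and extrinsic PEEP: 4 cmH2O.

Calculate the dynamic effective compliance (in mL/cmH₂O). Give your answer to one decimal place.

44.0

Dynamic compliance = Vt / (PIP − PEEP) = 480 / (14.9 − 4) = 480 / 10.9 = 44.037 mL/cmH2O.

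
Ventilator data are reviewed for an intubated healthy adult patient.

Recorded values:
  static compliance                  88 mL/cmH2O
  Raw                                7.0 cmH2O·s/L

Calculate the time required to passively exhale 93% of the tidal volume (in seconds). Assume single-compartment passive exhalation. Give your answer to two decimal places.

τ = R × C = 7.0 × 88 mL/cmH2O = 7.0 × 0.088 L/cmH2O = 0.616 s.
Exhaled fraction f = 1 − e^(−t/τ) → t = −τ·ln(1 − f) = −0.616·ln(0.07) = 1.638 s.

1.64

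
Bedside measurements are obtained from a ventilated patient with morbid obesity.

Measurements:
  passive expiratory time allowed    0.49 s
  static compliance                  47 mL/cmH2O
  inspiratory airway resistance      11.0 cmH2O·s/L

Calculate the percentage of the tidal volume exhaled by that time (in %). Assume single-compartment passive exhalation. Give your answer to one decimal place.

τ = R × C = 11.0 × 47 mL/cmH2O = 11.0 × 0.047 L/cmH2O = 0.517 s.
Passive exhalation: V(t)/V₀ = e^(−t/τ) = e^(−0.49/0.517) = 0.3876.
Fraction exhaled = 1 − 0.3876 = 0.6124 → 61.24%.

61.2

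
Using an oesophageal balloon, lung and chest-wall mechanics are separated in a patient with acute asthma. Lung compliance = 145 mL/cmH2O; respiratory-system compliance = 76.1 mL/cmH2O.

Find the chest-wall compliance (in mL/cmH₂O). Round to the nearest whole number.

160

1/Ccw = 1/Crs − 1/CL.
1/Ccw = 1/76.1 − 1/145 = 0.006244.
Ccw = 160.15 mL/cmH2O.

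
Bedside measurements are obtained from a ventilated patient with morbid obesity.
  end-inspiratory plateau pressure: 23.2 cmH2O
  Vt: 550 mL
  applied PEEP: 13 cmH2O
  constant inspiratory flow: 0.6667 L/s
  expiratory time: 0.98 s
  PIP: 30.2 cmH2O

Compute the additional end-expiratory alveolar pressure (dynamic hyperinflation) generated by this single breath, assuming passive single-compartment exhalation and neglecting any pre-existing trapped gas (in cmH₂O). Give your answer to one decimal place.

1.8

R = (PIP − Pplat)/V̇ = (30.2 − 23.2) / 0.6667 = 7.0/0.6667 = 10.499 cmH2O·s/L.
C = Vt/(Pplat − PEEP) = 550.0 / (23.2 − 13) = 550.0/10.2 = 53.922 mL/cmH2O.
τ = R × C = 10.499 × 0.05392 L/cmH2O = 0.5661 s.
Fraction remaining = e^(−Te/τ) = e^(−0.98/0.5661) = 0.1771; trapped volume = 550.0 × 0.1771 = 97.405 mL.
Additional alveolar pressure from trapping ≈ V_trapped / C = 97.405 / 53.922 = 1.806 cmH2O.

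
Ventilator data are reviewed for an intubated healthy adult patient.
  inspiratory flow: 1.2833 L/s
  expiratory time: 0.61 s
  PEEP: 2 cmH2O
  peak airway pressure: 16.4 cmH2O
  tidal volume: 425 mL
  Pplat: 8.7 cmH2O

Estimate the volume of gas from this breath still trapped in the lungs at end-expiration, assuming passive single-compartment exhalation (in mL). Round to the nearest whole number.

86

R = (PIP − Pplat)/V̇ = (16.4 − 8.7) / 1.2833 = 7.7/1.2833 = 6.0 cmH2O·s/L.
C = Vt/(Pplat − PEEP) = 425.0 / (8.7 − 2) = 425.0/6.7 = 63.433 mL/cmH2O.
τ = R × C = 6.0 × 0.06343 L/cmH2O = 0.3806 s.
Fraction remaining = e^(−Te/τ) = e^(−0.61/0.3806) = 0.2013.
Trapped volume = 425.0 × 0.2013 = 85.553 mL.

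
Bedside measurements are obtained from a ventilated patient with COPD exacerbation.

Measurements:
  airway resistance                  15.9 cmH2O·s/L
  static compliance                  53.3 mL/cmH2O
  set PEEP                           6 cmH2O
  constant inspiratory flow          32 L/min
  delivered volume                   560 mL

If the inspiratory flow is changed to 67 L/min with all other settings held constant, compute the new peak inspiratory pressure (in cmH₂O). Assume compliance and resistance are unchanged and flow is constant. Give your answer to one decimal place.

34.3

Flow: 32 L/min ÷ 60 = 0.5333 L/s.
New flow: 67 L/min ÷ 60 = 1.1167 L/s.
PIP = Vt/C + R·V̇ + PEEP (constant-flow equation of motion).
Only the resistive term changes: ΔPIP = R × ΔV̇ = 15.9 × (1.1167 − 0.5333) = 15.9 × 0.5834 = 9.276 cmH2O.
Original PIP = 560/53.3 + 15.9×0.5333 + 6 = 24.986 cmH2O; new PIP = 24.986 + (9.276) = 34.262 cmH2O.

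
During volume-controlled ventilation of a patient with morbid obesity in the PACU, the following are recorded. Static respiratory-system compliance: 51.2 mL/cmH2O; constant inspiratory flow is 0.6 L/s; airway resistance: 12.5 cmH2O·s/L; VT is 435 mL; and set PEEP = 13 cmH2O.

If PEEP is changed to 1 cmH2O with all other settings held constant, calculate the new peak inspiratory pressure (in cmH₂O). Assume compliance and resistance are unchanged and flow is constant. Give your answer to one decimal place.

PIP = Vt/C + R·V̇ + PEEP (constant-flow equation of motion).
Only the baseline term changes: ΔPIP = ΔPEEP = 1 − 13 = -12.0 cmH2O.
Original PIP = 435/51.2 + 12.5×0.6 + 13 = 28.996 cmH2O; new PIP = 28.996 + (-12.0) = 16.996 cmH2O.

17.0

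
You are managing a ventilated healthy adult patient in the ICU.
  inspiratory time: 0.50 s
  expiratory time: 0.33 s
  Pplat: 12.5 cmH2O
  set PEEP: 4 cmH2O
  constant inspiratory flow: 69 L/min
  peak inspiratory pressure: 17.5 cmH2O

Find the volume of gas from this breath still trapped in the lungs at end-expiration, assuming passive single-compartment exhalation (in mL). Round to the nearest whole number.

Flow: 69 L/min ÷ 60 = 1.15 L/s.
Vt = flow × Ti = 1.15 L/s × 0.50 s × 1000 mL/L = 575.0 mL.
R = (PIP − Pplat)/V̇ = (17.5 − 12.5) / 1.15 = 5.0/1.15 = 4.348 cmH2O·s/L.
C = Vt/(Pplat − PEEP) = 575.0 / (12.5 − 4) = 575.0/8.5 = 67.647 mL/cmH2O.
τ = R × C = 4.348 × 0.06765 L/cmH2O = 0.2941 s.
Fraction remaining = e^(−Te/τ) = e^(−0.33/0.2941) = 0.3256.
Trapped volume = 575.0 × 0.3256 = 187.22 mL.

187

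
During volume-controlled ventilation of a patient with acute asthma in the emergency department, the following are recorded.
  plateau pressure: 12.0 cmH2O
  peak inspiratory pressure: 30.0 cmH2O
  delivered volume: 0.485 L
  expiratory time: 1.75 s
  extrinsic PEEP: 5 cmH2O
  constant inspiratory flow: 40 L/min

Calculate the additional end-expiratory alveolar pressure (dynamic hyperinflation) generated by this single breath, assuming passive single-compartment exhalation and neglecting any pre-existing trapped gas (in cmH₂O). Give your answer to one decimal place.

2.7

Flow: 40 L/min ÷ 60 = 0.6667 L/s.
R = (PIP − Pplat)/V̇ = (30.0 − 12.0) / 0.6667 = 18.0/0.6667 = 26.999 cmH2O·s/L.
C = Vt/(Pplat − PEEP) = 485.0 / (12.0 − 5) = 485.0/7.0 = 69.286 mL/cmH2O.
τ = R × C = 26.999 × 0.06929 L/cmH2O = 1.871 s.
Fraction remaining = e^(−Te/τ) = e^(−1.75/1.871) = 0.3925; trapped volume = 485.0 × 0.3925 = 190.36 mL.
Additional alveolar pressure from trapping ≈ V_trapped / C = 190.36 / 69.286 = 2.747 cmH2O.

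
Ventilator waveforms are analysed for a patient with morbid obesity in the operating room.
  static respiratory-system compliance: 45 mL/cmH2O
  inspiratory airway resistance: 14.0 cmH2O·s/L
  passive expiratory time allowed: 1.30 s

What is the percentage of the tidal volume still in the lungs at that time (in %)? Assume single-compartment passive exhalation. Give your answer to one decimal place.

12.7

τ = R × C = 14.0 × 45 mL/cmH2O = 14.0 × 0.045 L/cmH2O = 0.63 s.
Passive exhalation: V(t)/V₀ = e^(−t/τ) = e^(−1.30/0.63) = 0.127.
Fraction remaining = 0.127 → 12.7%.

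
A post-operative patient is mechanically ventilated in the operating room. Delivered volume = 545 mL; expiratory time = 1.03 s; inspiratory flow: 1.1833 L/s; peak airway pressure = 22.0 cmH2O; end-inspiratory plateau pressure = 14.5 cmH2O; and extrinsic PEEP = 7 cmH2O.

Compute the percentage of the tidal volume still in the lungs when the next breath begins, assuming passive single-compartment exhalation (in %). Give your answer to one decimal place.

10.7

R = (PIP − Pplat)/V̇ = (22.0 − 14.5) / 1.1833 = 7.5/1.1833 = 6.338 cmH2O·s/L.
C = Vt/(Pplat − PEEP) = 545.0 / (14.5 − 7) = 545.0/7.5 = 72.667 mL/cmH2O.
τ = R × C = 6.338 × 0.07267 L/cmH2O = 0.4606 s.
Fraction remaining at end-expiration = e^(−Te/τ) = e^(−1.03/0.4606) = 0.1069 → 10.69%.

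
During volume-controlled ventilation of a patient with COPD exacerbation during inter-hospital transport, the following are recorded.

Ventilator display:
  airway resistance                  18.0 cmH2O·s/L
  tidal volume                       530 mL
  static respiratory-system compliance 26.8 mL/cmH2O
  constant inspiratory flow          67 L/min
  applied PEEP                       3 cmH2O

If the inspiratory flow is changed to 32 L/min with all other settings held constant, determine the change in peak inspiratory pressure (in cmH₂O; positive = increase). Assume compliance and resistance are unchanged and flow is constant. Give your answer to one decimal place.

Flow: 67 L/min ÷ 60 = 1.1167 L/s.
New flow: 32 L/min ÷ 60 = 0.5333 L/s.
PIP = Vt/C + R·V̇ + PEEP (constant-flow equation of motion).
Only the resistive term changes: ΔPIP = R × ΔV̇ = 18.0 × (0.5333 − 1.1167) = 18.0 × -0.5834 = -10.501 cmH2O.

-10.5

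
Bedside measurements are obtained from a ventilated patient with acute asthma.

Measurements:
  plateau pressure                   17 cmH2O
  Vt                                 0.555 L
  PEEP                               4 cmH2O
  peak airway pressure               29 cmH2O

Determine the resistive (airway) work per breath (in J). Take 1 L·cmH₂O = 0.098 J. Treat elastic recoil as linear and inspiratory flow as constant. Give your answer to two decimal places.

With constant inspiratory flow the resistive pressure is constant at PIP − Pplat = 29 − 17 = 12.0 cmH2O, so resistive work = 12.0 × 0.555 = 6.66 L·cmH2O.
× 0.098 J/(L·cmH2O) → 0.6527 J.

0.65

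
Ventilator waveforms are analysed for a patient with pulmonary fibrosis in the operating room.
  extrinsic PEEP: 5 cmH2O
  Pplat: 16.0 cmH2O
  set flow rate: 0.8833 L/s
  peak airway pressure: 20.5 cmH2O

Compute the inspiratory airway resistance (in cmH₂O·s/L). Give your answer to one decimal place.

Raw = (PIP − Pplat) / flow = (20.5 − 16.0) / 0.8833 = 4.5 / 0.8833 = 5.095 cmH2O·s/L.

5.1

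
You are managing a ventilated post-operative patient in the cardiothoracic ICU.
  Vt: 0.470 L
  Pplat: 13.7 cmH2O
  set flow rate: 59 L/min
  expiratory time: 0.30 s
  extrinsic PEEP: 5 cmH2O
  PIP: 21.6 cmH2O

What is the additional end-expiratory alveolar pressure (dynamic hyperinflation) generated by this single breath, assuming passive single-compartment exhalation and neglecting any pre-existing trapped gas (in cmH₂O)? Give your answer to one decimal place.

Flow: 59 L/min ÷ 60 = 0.9833 L/s.
R = (PIP − Pplat)/V̇ = (21.6 − 13.7) / 0.9833 = 7.9/0.9833 = 8.034 cmH2O·s/L.
C = Vt/(Pplat − PEEP) = 470.0 / (13.7 − 5) = 470.0/8.7 = 54.023 mL/cmH2O.
τ = R × C = 8.034 × 0.05402 L/cmH2O = 0.434 s.
Fraction remaining = e^(−Te/τ) = e^(−0.30/0.434) = 0.501; trapped volume = 470.0 × 0.501 = 235.47 mL.
Additional alveolar pressure from trapping ≈ V_trapped / C = 235.47 / 54.023 = 4.359 cmH2O.

4.4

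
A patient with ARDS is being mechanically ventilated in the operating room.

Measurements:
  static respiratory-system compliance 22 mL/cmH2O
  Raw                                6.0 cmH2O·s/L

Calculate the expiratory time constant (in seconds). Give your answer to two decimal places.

τ = R × C = 6.0 × 22 mL/cmH2O = 6.0 × 0.022 L/cmH2O = 0.132 s.

0.13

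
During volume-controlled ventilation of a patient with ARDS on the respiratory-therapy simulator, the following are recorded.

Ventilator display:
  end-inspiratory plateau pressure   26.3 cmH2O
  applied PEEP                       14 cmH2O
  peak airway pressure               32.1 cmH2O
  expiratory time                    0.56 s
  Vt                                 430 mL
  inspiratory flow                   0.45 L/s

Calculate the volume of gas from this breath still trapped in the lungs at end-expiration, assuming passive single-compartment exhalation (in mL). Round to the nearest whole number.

124

R = (PIP − Pplat)/V̇ = (32.1 − 26.3) / 0.45 = 5.8/0.45 = 12.889 cmH2O·s/L.
C = Vt/(Pplat − PEEP) = 430.0 / (26.3 − 14) = 430.0/12.3 = 34.959 mL/cmH2O.
τ = R × C = 12.889 × 0.03496 L/cmH2O = 0.4506 s.
Fraction remaining = e^(−Te/τ) = e^(−0.56/0.4506) = 0.2886.
Trapped volume = 430.0 × 0.2886 = 124.1 mL.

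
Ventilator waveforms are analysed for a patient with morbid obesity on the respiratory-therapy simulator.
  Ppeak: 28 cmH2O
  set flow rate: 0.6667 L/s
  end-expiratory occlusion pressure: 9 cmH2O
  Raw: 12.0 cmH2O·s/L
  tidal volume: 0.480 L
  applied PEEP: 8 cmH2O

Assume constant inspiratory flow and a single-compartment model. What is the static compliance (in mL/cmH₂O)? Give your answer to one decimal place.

43.6

Total PEEP = 9 cmH2O (set 8 + intrinsic 1); this is the baseline alveolar pressure.
Equation of motion (constant flow): PIP = Vt/C + R·V̇ + PEEP.
Vt/C = PIP − R·V̇ − PEEP = 28 − 12.0×0.6667 − 9 = 28 − 8.0 − 9 = 11.0 cmH2O.
C = Vt / 11.0 = 480 / 11.0 = 43.636 mL/cmH2O.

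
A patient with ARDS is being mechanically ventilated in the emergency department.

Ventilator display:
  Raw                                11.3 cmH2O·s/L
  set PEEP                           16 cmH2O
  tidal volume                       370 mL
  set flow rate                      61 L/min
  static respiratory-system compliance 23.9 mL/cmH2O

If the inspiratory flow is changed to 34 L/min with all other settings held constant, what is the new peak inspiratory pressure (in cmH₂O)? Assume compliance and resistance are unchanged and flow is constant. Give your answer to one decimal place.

Flow: 61 L/min ÷ 60 = 1.0167 L/s.
New flow: 34 L/min ÷ 60 = 0.5667 L/s.
PIP = Vt/C + R·V̇ + PEEP (constant-flow equation of motion).
Only the resistive term changes: ΔPIP = R × ΔV̇ = 11.3 × (0.5667 − 1.0167) = 11.3 × -0.45 = -5.085 cmH2O.
Original PIP = 370/23.9 + 11.3×1.0167 + 16 = 42.97 cmH2O; new PIP = 42.97 + (-5.085) = 37.885 cmH2O.

37.9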